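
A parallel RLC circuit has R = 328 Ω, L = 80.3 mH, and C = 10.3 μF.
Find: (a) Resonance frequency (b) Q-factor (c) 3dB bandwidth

Step 1 — Resonance: ω₀ = 1/√(LC) = 1/√(0.0803·1.03e-05) = 1100 rad/s.
Step 2 — f₀ = ω₀/(2π) = 175 Hz.
Step 3 — Parallel Q: Q = R/(ω₀L) = 328/(1100·0.0803) = 3.715.
Step 4 — Bandwidth: Δω = ω₀/Q = 296 rad/s; BW = Δω/(2π) = 47.11 Hz.

(a) f₀ = 175 Hz  (b) Q = 3.715  (c) BW = 47.11 Hz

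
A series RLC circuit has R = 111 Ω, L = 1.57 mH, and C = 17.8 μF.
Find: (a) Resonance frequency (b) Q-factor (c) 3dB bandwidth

Step 1 — Resonance: ω₀ = 1/√(LC) = 1/√(0.00157·1.78e-05) = 5982 rad/s.
Step 2 — f₀ = ω₀/(2π) = 952.1 Hz.
Step 3 — Series Q: Q = ω₀L/R = 5982·0.00157/111 = 0.08461.
Step 4 — Bandwidth: Δω = ω₀/Q = 7.07e+04 rad/s; BW = Δω/(2π) = 1.125e+04 Hz.

(a) f₀ = 952.1 Hz  (b) Q = 0.08461  (c) BW = 1.125e+04 Hz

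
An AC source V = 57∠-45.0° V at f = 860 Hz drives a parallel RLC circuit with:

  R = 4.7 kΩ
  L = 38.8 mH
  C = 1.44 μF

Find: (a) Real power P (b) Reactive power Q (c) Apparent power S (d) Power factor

Step 1 — Angular frequency: ω = 2π·f = 2π·860 = 5404 rad/s.
Step 2 — Component impedances:
  R: Z = R = 4700 Ω
  L: Z = jωL = j·5404·0.0388 = 0 + j209.7 Ω
  C: Z = 1/(jωC) = -j/(ω·C) = 0 - j128.5 Ω
Step 3 — Parallel combination: 1/Z_total = 1/R + 1/L + 1/C; Z_total = 23.35 - j330.4 Ω = 331.2∠-86.0° Ω.
Step 4 — Source phasor: V = 57∠-45.0° V = 40.31 - j40.31 V.
Step 5 — Current: I = V / Z = 0.13 + j0.1128 A = 0.1721∠41.0° A.
Step 6 — Complex power: S = V·I* = 0.6913 - j9.784 VA.
Step 7 — Real power: P = Re(S) = 0.6913 W.
Step 8 — Reactive power: Q = Im(S) = -9.784 VAR.
Step 9 — Apparent power: |S| = 9.808 VA.
Step 10 — Power factor: PF = P/|S| = 0.07048 (leading).

(a) P = 0.6913 W  (b) Q = -9.784 VAR  (c) S = 9.808 VA  (d) PF = 0.07048 (leading)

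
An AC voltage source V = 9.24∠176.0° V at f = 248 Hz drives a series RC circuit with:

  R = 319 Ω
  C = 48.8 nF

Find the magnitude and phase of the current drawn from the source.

Step 1 — Angular frequency: ω = 2π·f = 2π·248 = 1558 rad/s.
Step 2 — Component impedances:
  R: Z = R = 319 Ω
  C: Z = 1/(jωC) = -j/(ω·C) = 0 - j1.315e+04 Ω
Step 3 — Series combination: Z_total = R + C = 319 - j1.315e+04 Ω = 1.315e+04∠-88.6° Ω.
Step 4 — Source phasor: V = 9.24∠176.0° V = -9.217 + j0.6445 V.
Step 5 — Ohm's law: I = V / Z_total = (-9.217 + j0.6445) / (319 - j1.315e+04) = -6.598e-05 - j0.0006993 A.
Step 6 — Convert to polar: |I| = 0.0007024 A, ∠I = -95.4°.

I = 0.0007024∠-95.4° A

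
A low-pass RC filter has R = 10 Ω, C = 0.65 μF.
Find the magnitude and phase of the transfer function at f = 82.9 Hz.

Step 1 — Angular frequency: ω = 2π·82.9 = 520.9 rad/s.
Step 2 — Transfer function: H(jω) = 1/(1 + jωRC).
Step 3 — Denominator: 1 + jωRC = 1 + j·520.9·10·6.5e-07 = 1 + j0.003386.
Step 4 — H = 1 - j0.003386.
Step 5 — Magnitude: |H| = 1 (-0.0 dB); phase: φ = -0.2°.

|H| = 1 (-0.0 dB), φ = -0.2°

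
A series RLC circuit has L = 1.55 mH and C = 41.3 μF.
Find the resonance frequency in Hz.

Step 1 — Resonance condition Im(Z)=0 gives ω₀ = 1/√(LC).
Step 2 — ω₀ = 1/√(0.00155·4.13e-05) = 3952 rad/s.
Step 3 — f₀ = ω₀/(2π) = 629 Hz.

f₀ = 629 Hz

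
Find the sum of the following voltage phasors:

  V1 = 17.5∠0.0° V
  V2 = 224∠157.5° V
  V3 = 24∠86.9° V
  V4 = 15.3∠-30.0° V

Step 1 — Convert each phasor to rectangular form:
  V1 = 17.5·(cos(0.0°) + j·sin(0.0°)) = 17.5 V
  V2 = 224·(cos(157.5°) + j·sin(157.5°)) = -206.9 + j85.72 V
  V3 = 24·(cos(86.9°) + j·sin(86.9°)) = 1.298 + j23.96 V
  V4 = 15.3·(cos(-30.0°) + j·sin(-30.0°)) = 13.25 - j7.65 V
Step 2 — Sum components: V_total = -174.9 + j102 V.
Step 3 — Convert to polar: |V_total| = 202.5 V, ∠V_total = 149.7°.

V_total = 202.5∠149.7° V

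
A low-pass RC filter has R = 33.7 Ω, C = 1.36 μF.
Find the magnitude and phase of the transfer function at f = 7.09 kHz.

Step 1 — Angular frequency: ω = 2π·7090 = 4.455e+04 rad/s.
Step 2 — Transfer function: H(jω) = 1/(1 + jωRC).
Step 3 — Denominator: 1 + jωRC = 1 + j·4.455e+04·33.7·1.36e-06 = 1 + j2.042.
Step 4 — H = 0.1935 - j0.395.
Step 5 — Magnitude: |H| = 0.4399 (-7.1 dB); phase: φ = -63.9°.

|H| = 0.4399 (-7.1 dB), φ = -63.9°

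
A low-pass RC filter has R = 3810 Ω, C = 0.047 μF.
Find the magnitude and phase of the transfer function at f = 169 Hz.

Step 1 — Angular frequency: ω = 2π·169 = 1062 rad/s.
Step 2 — Transfer function: H(jω) = 1/(1 + jωRC).
Step 3 — Denominator: 1 + jωRC = 1 + j·1062·3810·4.7e-08 = 1 + j0.1901.
Step 4 — H = 0.9651 - j0.1835.
Step 5 — Magnitude: |H| = 0.9824 (-0.2 dB); phase: φ = -10.8°.

|H| = 0.9824 (-0.2 dB), φ = -10.8°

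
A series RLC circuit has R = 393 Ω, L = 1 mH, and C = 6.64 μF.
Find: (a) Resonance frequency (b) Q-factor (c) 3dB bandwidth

Step 1 — Resonance: ω₀ = 1/√(LC) = 1/√(0.001·6.64e-06) = 1.227e+04 rad/s.
Step 2 — f₀ = ω₀/(2π) = 1953 Hz.
Step 3 — Series Q: Q = ω₀L/R = 1.227e+04·0.001/393 = 0.03123.
Step 4 — Bandwidth: Δω = ω₀/Q = 3.93e+05 rad/s; BW = Δω/(2π) = 6.255e+04 Hz.

(a) f₀ = 1953 Hz  (b) Q = 0.03123  (c) BW = 6.255e+04 Hz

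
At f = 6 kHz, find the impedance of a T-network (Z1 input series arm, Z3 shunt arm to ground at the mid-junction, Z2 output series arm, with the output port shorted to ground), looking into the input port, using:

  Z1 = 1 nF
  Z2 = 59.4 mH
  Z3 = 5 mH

Step 1 — Angular frequency: ω = 2π·f = 2π·6000 = 3.77e+04 rad/s.
Step 2 — Component impedances:
  Z1: Z = 1/(jωC) = -j/(ω·C) = 0 - j2.653e+04 Ω
  Z2: Z = jωL = j·3.77e+04·0.0594 = 0 + j2239 Ω
  Z3: Z = jωL = j·3.77e+04·0.005 = 0 + j188.5 Ω
Step 3 — With the output port shorted to ground, the output series arm Z2 runs from the junction to ground; the shunt arm Z3 also runs from the junction to ground. They appear in parallel: Z3 || Z2 = 0 + j173.9 Ω.
Step 4 — Series with input arm Z1: Z_in = Z1 + (Z3 || Z2) = 0 - j2.635e+04 Ω = 2.635e+04∠-90.0° Ω.

Z = 0 - j2.635e+04 Ω = 2.635e+04∠-90.0° Ω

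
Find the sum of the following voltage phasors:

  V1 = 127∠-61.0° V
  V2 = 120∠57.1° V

Step 1 — Convert each phasor to rectangular form:
  V1 = 127·(cos(-61.0°) + j·sin(-61.0°)) = 61.57 - j111.1 V
  V2 = 120·(cos(57.1°) + j·sin(57.1°)) = 65.18 + j100.8 V
Step 2 — Sum components: V_total = 126.8 - j10.32 V.
Step 3 — Convert to polar: |V_total| = 127.2 V, ∠V_total = -4.7°.

V_total = 127.2∠-4.7° V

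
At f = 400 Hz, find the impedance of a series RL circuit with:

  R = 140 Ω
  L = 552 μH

Step 1 — Angular frequency: ω = 2π·f = 2π·400 = 2513 rad/s.
Step 2 — Component impedances:
  R: Z = R = 140 Ω
  L: Z = jωL = j·2513·0.000552 = 0 + j1.387 Ω
Step 3 — Series combination: Z_total = R + L = 140 + j1.387 Ω = 140∠0.6° Ω.

Z = 140 + j1.387 Ω = 140∠0.6° Ω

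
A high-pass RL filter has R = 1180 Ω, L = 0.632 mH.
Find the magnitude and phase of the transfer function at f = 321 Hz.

Step 1 — Angular frequency: ω = 2π·321 = 2017 rad/s.
Step 2 — Transfer function: H(jω) = jωL/(R + jωL).
Step 3 — Numerator jωL = j·1.275; denominator R + jωL = 1180 + j1.275.
Step 4 — H = 1.167e-06 + j0.00108.
Step 5 — Magnitude: |H| = 0.00108 (-59.3 dB); phase: φ = 89.9°.

|H| = 0.00108 (-59.3 dB), φ = 89.9°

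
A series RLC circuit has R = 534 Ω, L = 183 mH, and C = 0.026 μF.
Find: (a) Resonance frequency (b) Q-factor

Step 1 — Resonance condition Im(Z)=0 gives ω₀ = 1/√(LC).
Step 2 — ω₀ = 1/√(0.183·2.6e-08) = 1.45e+04 rad/s.
Step 3 — f₀ = ω₀/(2π) = 2307 Hz.
Step 4 — Series Q: Q = ω₀L/R = 1.45e+04·0.183/534 = 4.968.

(a) f₀ = 2307 Hz  (b) Q = 4.968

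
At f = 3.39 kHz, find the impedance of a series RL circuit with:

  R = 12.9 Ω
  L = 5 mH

Step 1 — Angular frequency: ω = 2π·f = 2π·3390 = 2.13e+04 rad/s.
Step 2 — Component impedances:
  R: Z = R = 12.9 Ω
  L: Z = jωL = j·2.13e+04·0.005 = 0 + j106.5 Ω
Step 3 — Series combination: Z_total = R + L = 12.9 + j106.5 Ω = 107.3∠83.1° Ω.

Z = 12.9 + j106.5 Ω = 107.3∠83.1° Ω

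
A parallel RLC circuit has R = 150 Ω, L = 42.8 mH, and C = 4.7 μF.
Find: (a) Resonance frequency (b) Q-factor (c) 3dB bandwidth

Step 1 — Resonance: ω₀ = 1/√(LC) = 1/√(0.0428·4.7e-06) = 2230 rad/s.
Step 2 — f₀ = ω₀/(2π) = 354.9 Hz.
Step 3 — Parallel Q: Q = R/(ω₀L) = 150/(2230·0.0428) = 1.572.
Step 4 — Bandwidth: Δω = ω₀/Q = 1418 rad/s; BW = Δω/(2π) = 225.8 Hz.

(a) f₀ = 354.9 Hz  (b) Q = 1.572  (c) BW = 225.8 Hz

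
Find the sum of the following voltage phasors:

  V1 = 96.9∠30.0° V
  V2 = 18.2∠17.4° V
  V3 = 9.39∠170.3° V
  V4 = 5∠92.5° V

Step 1 — Convert each phasor to rectangular form:
  V1 = 96.9·(cos(30.0°) + j·sin(30.0°)) = 83.92 + j48.45 V
  V2 = 18.2·(cos(17.4°) + j·sin(17.4°)) = 17.37 + j5.443 V
  V3 = 9.39·(cos(170.3°) + j·sin(170.3°)) = -9.256 + j1.582 V
  V4 = 5·(cos(92.5°) + j·sin(92.5°)) = -0.2181 + j4.995 V
Step 2 — Sum components: V_total = 91.81 + j60.47 V.
Step 3 — Convert to polar: |V_total| = 109.9 V, ∠V_total = 33.4°.

V_total = 109.9∠33.4° V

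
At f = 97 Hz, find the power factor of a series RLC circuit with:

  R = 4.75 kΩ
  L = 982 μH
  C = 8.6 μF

Step 1 — Angular frequency: ω = 2π·f = 2π·97 = 609.5 rad/s.
Step 2 — Component impedances:
  R: Z = R = 4750 Ω
  L: Z = jωL = j·609.5·0.000982 = 0 + j0.5985 Ω
  C: Z = 1/(jωC) = -j/(ω·C) = 0 - j190.8 Ω
Step 3 — Series combination: Z_total = R + L + C = 4750 - j190.2 Ω = 4754∠-2.3° Ω.
Step 4 — Power factor: PF = cos(φ) = Re(Z)/|Z| = 4750/4754 = 0.9992.
Step 5 — Type: Im(Z) = -190.2 ⇒ leading (phase φ = -2.3°).

PF = 0.9992 (leading, φ = -2.3°)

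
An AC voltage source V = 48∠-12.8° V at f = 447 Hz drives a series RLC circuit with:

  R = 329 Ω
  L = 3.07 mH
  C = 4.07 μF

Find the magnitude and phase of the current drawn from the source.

Step 1 — Angular frequency: ω = 2π·f = 2π·447 = 2809 rad/s.
Step 2 — Component impedances:
  R: Z = R = 329 Ω
  L: Z = jωL = j·2809·0.00307 = 0 + j8.622 Ω
  C: Z = 1/(jωC) = -j/(ω·C) = 0 - j87.48 Ω
Step 3 — Series combination: Z_total = R + L + C = 329 - j78.86 Ω = 338.3∠-13.5° Ω.
Step 4 — Source phasor: V = 48∠-12.8° V = 46.81 - j10.63 V.
Step 5 — Ohm's law: I = V / Z_total = (46.81 - j10.63) / (329 - j78.86) = 0.1419 + j0.001682 A.
Step 6 — Convert to polar: |I| = 0.1419 A, ∠I = 0.7°.

I = 0.1419∠0.7° A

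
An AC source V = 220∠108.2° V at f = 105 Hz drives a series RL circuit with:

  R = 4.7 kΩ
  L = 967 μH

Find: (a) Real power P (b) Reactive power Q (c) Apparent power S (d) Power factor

Step 1 — Angular frequency: ω = 2π·f = 2π·105 = 659.7 rad/s.
Step 2 — Component impedances:
  R: Z = R = 4700 Ω
  L: Z = jωL = j·659.7·0.000967 = 0 + j0.638 Ω
Step 3 — Series combination: Z_total = R + L = 4700 + j0.638 Ω = 4700∠0.0° Ω.
Step 4 — Source phasor: V = 220∠108.2° V = -68.71 + j209 V.
Step 5 — Current: I = V / Z = -0.01461 + j0.04447 A = 0.04681∠108.2° A.
Step 6 — Complex power: S = V·I* = 10.3 + j0.001398 VA.
Step 7 — Real power: P = Re(S) = 10.3 W.
Step 8 — Reactive power: Q = Im(S) = 0.001398 VAR.
Step 9 — Apparent power: |S| = 10.3 VA.
Step 10 — Power factor: PF = P/|S| = 1 (lagging).

(a) P = 10.3 W  (b) Q = 0.001398 VAR  (c) S = 10.3 VA  (d) PF = 1 (lagging)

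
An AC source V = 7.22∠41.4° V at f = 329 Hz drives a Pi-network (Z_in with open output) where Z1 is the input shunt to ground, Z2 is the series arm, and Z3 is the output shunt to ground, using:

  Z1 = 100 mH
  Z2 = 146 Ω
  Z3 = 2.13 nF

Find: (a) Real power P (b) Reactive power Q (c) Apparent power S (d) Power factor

Step 1 — Angular frequency: ω = 2π·f = 2π·329 = 2067 rad/s.
Step 2 — Component impedances:
  Z1: Z = jωL = j·2067·0.1 = 0 + j206.7 Ω
  Z2: Z = R = 146 Ω
  Z3: Z = 1/(jωC) = -j/(ω·C) = 0 - j2.271e+05 Ω
Step 3 — With open output, the series arm Z2 and the output shunt Z3 appear in series to ground: Z2 + Z3 = 146 - j2.271e+05 Ω.
Step 4 — Parallel with input shunt Z1: Z_in = Z1 || (Z2 + Z3) = 0.0001212 + j206.9 Ω = 206.9∠90.0° Ω.
Step 5 — Source phasor: V = 7.22∠41.4° V = 5.416 + j4.775 V.
Step 6 — Current: I = V / Z = 0.02308 - j0.02618 A = 0.0349∠-48.6° A.
Step 7 — Complex power: S = V·I* = 1.475e-07 + j0.2519 VA.
Step 8 — Real power: P = Re(S) = 1.475e-07 W.
Step 9 — Reactive power: Q = Im(S) = 0.2519 VAR.
Step 10 — Apparent power: |S| = 0.2519 VA.
Step 11 — Power factor: PF = P/|S| = 5.856e-07 (lagging).

(a) P = 1.475e-07 W  (b) Q = 0.2519 VAR  (c) S = 0.2519 VA  (d) PF = 5.856e-07 (lagging)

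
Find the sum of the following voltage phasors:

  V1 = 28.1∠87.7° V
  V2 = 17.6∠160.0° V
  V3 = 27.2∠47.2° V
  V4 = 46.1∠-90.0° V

Step 1 — Convert each phasor to rectangular form:
  V1 = 28.1·(cos(87.7°) + j·sin(87.7°)) = 1.128 + j28.08 V
  V2 = 17.6·(cos(160.0°) + j·sin(160.0°)) = -16.54 + j6.02 V
  V3 = 27.2·(cos(47.2°) + j·sin(47.2°)) = 18.48 + j19.96 V
  V4 = 46.1·(cos(-90.0°) + j·sin(-90.0°)) = 0 - j46.1 V
Step 2 — Sum components: V_total = 3.07 + j7.954 V.
Step 3 — Convert to polar: |V_total| = 8.526 V, ∠V_total = 68.9°.

V_total = 8.526∠68.9° V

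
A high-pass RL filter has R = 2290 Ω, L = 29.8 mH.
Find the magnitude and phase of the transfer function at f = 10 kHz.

Step 1 — Angular frequency: ω = 2π·1e+04 = 6.283e+04 rad/s.
Step 2 — Transfer function: H(jω) = jωL/(R + jωL).
Step 3 — Numerator jωL = j·1872; denominator R + jωL = 2290 + j1872.
Step 4 — H = 0.4007 + j0.49.
Step 5 — Magnitude: |H| = 0.633 (-4.0 dB); phase: φ = 50.7°.

|H| = 0.633 (-4.0 dB), φ = 50.7°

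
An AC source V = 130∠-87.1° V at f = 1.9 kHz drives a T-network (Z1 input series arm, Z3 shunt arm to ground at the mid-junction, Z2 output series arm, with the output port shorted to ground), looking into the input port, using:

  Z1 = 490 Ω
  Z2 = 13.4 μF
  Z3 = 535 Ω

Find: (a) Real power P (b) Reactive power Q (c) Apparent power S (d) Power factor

Step 1 — Angular frequency: ω = 2π·f = 2π·1900 = 1.194e+04 rad/s.
Step 2 — Component impedances:
  Z1: Z = R = 490 Ω
  Z2: Z = 1/(jωC) = -j/(ω·C) = 0 - j6.251 Ω
  Z3: Z = R = 535 Ω
Step 3 — With the output port shorted to ground, the output series arm Z2 runs from the junction to ground; the shunt arm Z3 also runs from the junction to ground. They appear in parallel: Z3 || Z2 = 0.07303 - j6.25 Ω.
Step 4 — Series with input arm Z1: Z_in = Z1 + (Z3 || Z2) = 490.1 - j6.25 Ω = 490.1∠-0.7° Ω.
Step 5 — Source phasor: V = 130∠-87.1° V = 6.577 - j129.8 V.
Step 6 — Current: I = V / Z = 0.0168 - j0.2647 A = 0.2652∠-86.4° A.
Step 7 — Complex power: S = V·I* = 34.48 - j0.4397 VA.
Step 8 — Real power: P = Re(S) = 34.48 W.
Step 9 — Reactive power: Q = Im(S) = -0.4397 VAR.
Step 10 — Apparent power: |S| = 34.48 VA.
Step 11 — Power factor: PF = P/|S| = 0.9999 (leading).

(a) P = 34.48 W  (b) Q = -0.4397 VAR  (c) S = 34.48 VA  (d) PF = 0.9999 (leading)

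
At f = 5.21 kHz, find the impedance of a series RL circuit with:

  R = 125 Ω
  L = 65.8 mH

Step 1 — Angular frequency: ω = 2π·f = 2π·5210 = 3.274e+04 rad/s.
Step 2 — Component impedances:
  R: Z = R = 125 Ω
  L: Z = jωL = j·3.274e+04·0.0658 = 0 + j2154 Ω
Step 3 — Series combination: Z_total = R + L = 125 + j2154 Ω = 2158∠86.7° Ω.

Z = 125 + j2154 Ω = 2158∠86.7° Ω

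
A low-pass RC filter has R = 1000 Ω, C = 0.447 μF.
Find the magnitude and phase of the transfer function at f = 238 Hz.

Step 1 — Angular frequency: ω = 2π·238 = 1495 rad/s.
Step 2 — Transfer function: H(jω) = 1/(1 + jωRC).
Step 3 — Denominator: 1 + jωRC = 1 + j·1495·1000·4.47e-07 = 1 + j0.6684.
Step 4 — H = 0.6912 - j0.462.
Step 5 — Magnitude: |H| = 0.8314 (-1.6 dB); phase: φ = -33.8°.

|H| = 0.8314 (-1.6 dB), φ = -33.8°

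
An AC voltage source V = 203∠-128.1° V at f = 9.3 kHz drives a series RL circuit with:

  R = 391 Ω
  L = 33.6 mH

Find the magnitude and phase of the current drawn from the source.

Step 1 — Angular frequency: ω = 2π·f = 2π·9300 = 5.843e+04 rad/s.
Step 2 — Component impedances:
  R: Z = R = 391 Ω
  L: Z = jωL = j·5.843e+04·0.0336 = 0 + j1963 Ω
Step 3 — Series combination: Z_total = R + L = 391 + j1963 Ω = 2002∠78.7° Ω.
Step 4 — Source phasor: V = 203∠-128.1° V = -125.3 - j159.7 V.
Step 5 — Ohm's law: I = V / Z_total = (-125.3 - j159.7) / (391 + j1963) = -0.09048 + j0.04578 A.
Step 6 — Convert to polar: |I| = 0.1014 A, ∠I = 153.2°.

I = 0.1014∠153.2° A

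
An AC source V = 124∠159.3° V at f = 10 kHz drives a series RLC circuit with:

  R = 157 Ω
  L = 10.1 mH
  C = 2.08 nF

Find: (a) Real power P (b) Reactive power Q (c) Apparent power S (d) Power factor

Step 1 — Angular frequency: ω = 2π·f = 2π·1e+04 = 6.283e+04 rad/s.
Step 2 — Component impedances:
  R: Z = R = 157 Ω
  L: Z = jωL = j·6.283e+04·0.0101 = 0 + j634.6 Ω
  C: Z = 1/(jωC) = -j/(ω·C) = 0 - j7652 Ω
Step 3 — Series combination: Z_total = R + L + C = 157 - j7017 Ω = 7019∠-88.7° Ω.
Step 4 — Source phasor: V = 124∠159.3° V = -116 + j43.83 V.
Step 5 — Current: I = V / Z = -0.006613 - j0.01638 A = 0.01767∠-112.0° A.
Step 6 — Complex power: S = V·I* = 0.049 - j2.19 VA.
Step 7 — Real power: P = Re(S) = 0.049 W.
Step 8 — Reactive power: Q = Im(S) = -2.19 VAR.
Step 9 — Apparent power: |S| = 2.191 VA.
Step 10 — Power factor: PF = P/|S| = 0.02237 (leading).

(a) P = 0.049 W  (b) Q = -2.19 VAR  (c) S = 2.191 VA  (d) PF = 0.02237 (leading)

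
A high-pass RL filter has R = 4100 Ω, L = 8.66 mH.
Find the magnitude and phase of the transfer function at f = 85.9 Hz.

Step 1 — Angular frequency: ω = 2π·85.9 = 539.7 rad/s.
Step 2 — Transfer function: H(jω) = jωL/(R + jωL).
Step 3 — Numerator jωL = j·4.674; denominator R + jωL = 4100 + j4.674.
Step 4 — H = 1.3e-06 + j0.00114.
Step 5 — Magnitude: |H| = 0.00114 (-58.9 dB); phase: φ = 89.9°.

|H| = 0.00114 (-58.9 dB), φ = 89.9°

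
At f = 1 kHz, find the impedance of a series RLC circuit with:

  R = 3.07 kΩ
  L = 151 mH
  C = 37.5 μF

Step 1 — Angular frequency: ω = 2π·f = 2π·1000 = 6283 rad/s.
Step 2 — Component impedances:
  R: Z = R = 3070 Ω
  L: Z = jωL = j·6283·0.151 = 0 + j948.8 Ω
  C: Z = 1/(jωC) = -j/(ω·C) = 0 - j4.244 Ω
Step 3 — Series combination: Z_total = R + L + C = 3070 + j944.5 Ω = 3212∠17.1° Ω.

Z = 3070 + j944.5 Ω = 3212∠17.1° Ω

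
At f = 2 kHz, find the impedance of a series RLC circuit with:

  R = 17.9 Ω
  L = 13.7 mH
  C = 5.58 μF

Step 1 — Angular frequency: ω = 2π·f = 2π·2000 = 1.257e+04 rad/s.
Step 2 — Component impedances:
  R: Z = R = 17.9 Ω
  L: Z = jωL = j·1.257e+04·0.0137 = 0 + j172.2 Ω
  C: Z = 1/(jωC) = -j/(ω·C) = 0 - j14.26 Ω
Step 3 — Series combination: Z_total = R + L + C = 17.9 + j157.9 Ω = 158.9∠83.5° Ω.

Z = 17.9 + j157.9 Ω = 158.9∠83.5° Ω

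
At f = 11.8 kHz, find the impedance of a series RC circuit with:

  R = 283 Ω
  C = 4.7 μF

Step 1 — Angular frequency: ω = 2π·f = 2π·1.18e+04 = 7.414e+04 rad/s.
Step 2 — Component impedances:
  R: Z = R = 283 Ω
  C: Z = 1/(jωC) = -j/(ω·C) = 0 - j2.87 Ω
Step 3 — Series combination: Z_total = R + C = 283 - j2.87 Ω = 283∠-0.6° Ω.

Z = 283 - j2.87 Ω = 283∠-0.6° Ω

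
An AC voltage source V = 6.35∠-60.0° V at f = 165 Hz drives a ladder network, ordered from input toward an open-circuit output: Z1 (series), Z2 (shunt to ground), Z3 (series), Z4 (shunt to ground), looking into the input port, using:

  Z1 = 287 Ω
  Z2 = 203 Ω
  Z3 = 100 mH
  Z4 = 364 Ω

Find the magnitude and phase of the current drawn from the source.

Step 1 — Angular frequency: ω = 2π·f = 2π·165 = 1037 rad/s.
Step 2 — Component impedances:
  Z1: Z = R = 287 Ω
  Z2: Z = R = 203 Ω
  Z3: Z = jωL = j·1037·0.1 = 0 + j103.7 Ω
  Z4: Z = R = 364 Ω
Step 3 — Ladder network (open output): work backward from the far end, alternating series and parallel combinations. Z_in = 419.7 + j12.86 Ω = 419.9∠1.8° Ω.
Step 4 — Source phasor: V = 6.35∠-60.0° V = 3.175 - j5.499 V.
Step 5 — Ohm's law: I = V / Z_total = (3.175 - j5.499) / (419.7 + j12.86) = 0.007157 - j0.01332 A.
Step 6 — Convert to polar: |I| = 0.01512 A, ∠I = -61.8°.

I = 0.01512∠-61.8° A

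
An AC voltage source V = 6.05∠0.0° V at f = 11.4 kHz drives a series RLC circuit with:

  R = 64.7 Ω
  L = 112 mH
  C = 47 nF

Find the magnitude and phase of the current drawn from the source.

Step 1 — Angular frequency: ω = 2π·f = 2π·1.14e+04 = 7.163e+04 rad/s.
Step 2 — Component impedances:
  R: Z = R = 64.7 Ω
  L: Z = jωL = j·7.163e+04·0.112 = 0 + j8022 Ω
  C: Z = 1/(jωC) = -j/(ω·C) = 0 - j297 Ω
Step 3 — Series combination: Z_total = R + L + C = 64.7 + j7725 Ω = 7726∠89.5° Ω.
Step 4 — Source phasor: V = 6.05∠0.0° V = 6.05 V.
Step 5 — Ohm's law: I = V / Z_total = (6.05) / (64.7 + j7725) = 6.558e-06 - j0.0007831 A.
Step 6 — Convert to polar: |I| = 0.0007831 A, ∠I = -89.5°.

I = 0.0007831∠-89.5° A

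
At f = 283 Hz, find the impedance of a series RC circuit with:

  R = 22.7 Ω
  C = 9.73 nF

Step 1 — Angular frequency: ω = 2π·f = 2π·283 = 1778 rad/s.
Step 2 — Component impedances:
  R: Z = R = 22.7 Ω
  C: Z = 1/(jωC) = -j/(ω·C) = 0 - j5.78e+04 Ω
Step 3 — Series combination: Z_total = R + C = 22.7 - j5.78e+04 Ω = 5.78e+04∠-90.0° Ω.

Z = 22.7 - j5.78e+04 Ω = 5.78e+04∠-90.0° Ω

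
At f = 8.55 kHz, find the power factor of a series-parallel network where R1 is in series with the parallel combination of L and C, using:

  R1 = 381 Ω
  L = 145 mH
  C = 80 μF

Step 1 — Angular frequency: ω = 2π·f = 2π·8550 = 5.372e+04 rad/s.
Step 2 — Component impedances:
  R1: Z = R = 381 Ω
  L: Z = jωL = j·5.372e+04·0.145 = 0 + j7790 Ω
  C: Z = 1/(jωC) = -j/(ω·C) = 0 - j0.2327 Ω
Step 3 — Parallel branch: L || C = 1/(1/L + 1/C) = 0 - j0.2327 Ω.
Step 4 — Series with R1: Z_total = R1 + (L || C) = 381 - j0.2327 Ω = 381∠-0.0° Ω.
Step 5 — Power factor: PF = cos(φ) = Re(Z)/|Z| = 381/381 = 1.
Step 6 — Type: Im(Z) = -0.2327 ⇒ leading (phase φ = -0.0°).

PF = 1 (leading, φ = -0.0°)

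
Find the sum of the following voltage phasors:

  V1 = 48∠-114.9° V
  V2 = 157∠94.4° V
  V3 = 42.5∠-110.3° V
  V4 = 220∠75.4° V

Step 1 — Convert each phasor to rectangular form:
  V1 = 48·(cos(-114.9°) + j·sin(-114.9°)) = -20.21 - j43.54 V
  V2 = 157·(cos(94.4°) + j·sin(94.4°)) = -12.04 + j156.5 V
  V3 = 42.5·(cos(-110.3°) + j·sin(-110.3°)) = -14.74 - j39.86 V
  V4 = 220·(cos(75.4°) + j·sin(75.4°)) = 55.46 + j212.9 V
Step 2 — Sum components: V_total = 8.456 + j286 V.
Step 3 — Convert to polar: |V_total| = 286.2 V, ∠V_total = 88.3°.

V_total = 286.2∠88.3° V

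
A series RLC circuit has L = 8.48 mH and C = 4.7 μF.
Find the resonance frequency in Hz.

Step 1 — Resonance condition Im(Z)=0 gives ω₀ = 1/√(LC).
Step 2 — ω₀ = 1/√(0.00848·4.7e-06) = 5009 rad/s.
Step 3 — f₀ = ω₀/(2π) = 797.2 Hz.

f₀ = 797.2 Hz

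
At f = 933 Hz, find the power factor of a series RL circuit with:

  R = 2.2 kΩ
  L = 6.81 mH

Step 1 — Angular frequency: ω = 2π·f = 2π·933 = 5862 rad/s.
Step 2 — Component impedances:
  R: Z = R = 2200 Ω
  L: Z = jωL = j·5862·0.00681 = 0 + j39.92 Ω
Step 3 — Series combination: Z_total = R + L = 2200 + j39.92 Ω = 2200∠1.0° Ω.
Step 4 — Power factor: PF = cos(φ) = Re(Z)/|Z| = 2200/2200.4 = 0.9998.
Step 5 — Type: Im(Z) = 39.92 ⇒ lagging (phase φ = 1.0°).

PF = 0.9998 (lagging, φ = 1.0°)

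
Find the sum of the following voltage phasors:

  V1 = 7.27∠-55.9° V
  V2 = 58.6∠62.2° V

Step 1 — Convert each phasor to rectangular form:
  V1 = 7.27·(cos(-55.9°) + j·sin(-55.9°)) = 4.076 - j6.02 V
  V2 = 58.6·(cos(62.2°) + j·sin(62.2°)) = 27.33 + j51.84 V
Step 2 — Sum components: V_total = 31.41 + j45.82 V.
Step 3 — Convert to polar: |V_total| = 55.55 V, ∠V_total = 55.6°.

V_total = 55.55∠55.6° V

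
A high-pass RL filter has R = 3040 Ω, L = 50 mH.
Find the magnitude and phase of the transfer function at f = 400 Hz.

Step 1 — Angular frequency: ω = 2π·400 = 2513 rad/s.
Step 2 — Transfer function: H(jω) = jωL/(R + jωL).
Step 3 — Numerator jωL = j·125.7; denominator R + jωL = 3040 + j125.7.
Step 4 — H = 0.001706 + j0.04127.
Step 5 — Magnitude: |H| = 0.0413 (-27.7 dB); phase: φ = 87.6°.

|H| = 0.0413 (-27.7 dB), φ = 87.6°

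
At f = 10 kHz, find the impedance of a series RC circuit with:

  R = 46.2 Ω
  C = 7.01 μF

Step 1 — Angular frequency: ω = 2π·f = 2π·1e+04 = 6.283e+04 rad/s.
Step 2 — Component impedances:
  R: Z = R = 46.2 Ω
  C: Z = 1/(jωC) = -j/(ω·C) = 0 - j2.27 Ω
Step 3 — Series combination: Z_total = R + C = 46.2 - j2.27 Ω = 46.26∠-2.8° Ω.

Z = 46.2 - j2.27 Ω = 46.26∠-2.8° Ω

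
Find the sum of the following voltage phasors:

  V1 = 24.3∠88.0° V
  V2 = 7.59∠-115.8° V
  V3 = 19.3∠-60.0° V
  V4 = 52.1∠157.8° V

Step 1 — Convert each phasor to rectangular form:
  V1 = 24.3·(cos(88.0°) + j·sin(88.0°)) = 0.8481 + j24.29 V
  V2 = 7.59·(cos(-115.8°) + j·sin(-115.8°)) = -3.303 - j6.833 V
  V3 = 19.3·(cos(-60.0°) + j·sin(-60.0°)) = 9.65 - j16.71 V
  V4 = 52.1·(cos(157.8°) + j·sin(157.8°)) = -48.24 + j19.69 V
Step 2 — Sum components: V_total = -41.04 + j20.42 V.
Step 3 — Convert to polar: |V_total| = 45.84 V, ∠V_total = 153.5°.

V_total = 45.84∠153.5° V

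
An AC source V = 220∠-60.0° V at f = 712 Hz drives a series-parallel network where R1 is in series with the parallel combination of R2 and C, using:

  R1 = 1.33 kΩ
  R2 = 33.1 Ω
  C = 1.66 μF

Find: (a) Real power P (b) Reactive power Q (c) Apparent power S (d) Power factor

Step 1 — Angular frequency: ω = 2π·f = 2π·712 = 4474 rad/s.
Step 2 — Component impedances:
  R1: Z = R = 1330 Ω
  R2: Z = R = 33.1 Ω
  C: Z = 1/(jωC) = -j/(ω·C) = 0 - j134.7 Ω
Step 3 — Parallel branch: R2 || C = 1/(1/R2 + 1/C) = 31.21 - j7.673 Ω.
Step 4 — Series with R1: Z_total = R1 + (R2 || C) = 1361 - j7.673 Ω = 1361∠-0.3° Ω.
Step 5 — Source phasor: V = 220∠-60.0° V = 110 - j190.5 V.
Step 6 — Current: I = V / Z = 0.0816 - j0.1395 A = 0.1616∠-59.7° A.
Step 7 — Complex power: S = V·I* = 35.56 - j0.2004 VA.
Step 8 — Real power: P = Re(S) = 35.56 W.
Step 9 — Reactive power: Q = Im(S) = -0.2004 VAR.
Step 10 — Apparent power: |S| = 35.56 VA.
Step 11 — Power factor: PF = P/|S| = 1 (leading).

(a) P = 35.56 W  (b) Q = -0.2004 VAR  (c) S = 35.56 VA  (d) PF = 1 (leading)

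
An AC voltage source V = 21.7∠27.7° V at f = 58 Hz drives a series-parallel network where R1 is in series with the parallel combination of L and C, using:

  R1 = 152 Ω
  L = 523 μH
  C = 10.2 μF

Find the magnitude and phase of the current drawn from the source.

Step 1 — Angular frequency: ω = 2π·f = 2π·58 = 364.4 rad/s.
Step 2 — Component impedances:
  R1: Z = R = 152 Ω
  L: Z = jωL = j·364.4·0.000523 = 0 + j0.1906 Ω
  C: Z = 1/(jωC) = -j/(ω·C) = 0 - j269 Ω
Step 3 — Parallel branch: L || C = 1/(1/L + 1/C) = 0 + j0.1907 Ω.
Step 4 — Series with R1: Z_total = R1 + (L || C) = 152 + j0.1907 Ω = 152∠0.1° Ω.
Step 5 — Source phasor: V = 21.7∠27.7° V = 19.21 + j10.09 V.
Step 6 — Ohm's law: I = V / Z_total = (19.21 + j10.09) / (152 + j0.1907) = 0.1265 + j0.0662 A.
Step 7 — Convert to polar: |I| = 0.1428 A, ∠I = 27.6°.

I = 0.1428∠27.6° A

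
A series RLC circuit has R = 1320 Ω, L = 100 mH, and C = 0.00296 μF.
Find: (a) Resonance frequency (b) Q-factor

Step 1 — Resonance condition Im(Z)=0 gives ω₀ = 1/√(LC).
Step 2 — ω₀ = 1/√(0.1·2.96e-09) = 5.812e+04 rad/s.
Step 3 — f₀ = ω₀/(2π) = 9251 Hz.
Step 4 — Series Q: Q = ω₀L/R = 5.812e+04·0.1/1320 = 4.403.

(a) f₀ = 9251 Hz  (b) Q = 4.403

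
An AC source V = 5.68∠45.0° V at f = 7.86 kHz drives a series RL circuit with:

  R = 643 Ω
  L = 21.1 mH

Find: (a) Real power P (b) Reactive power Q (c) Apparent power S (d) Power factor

Step 1 — Angular frequency: ω = 2π·f = 2π·7860 = 4.939e+04 rad/s.
Step 2 — Component impedances:
  R: Z = R = 643 Ω
  L: Z = jωL = j·4.939e+04·0.0211 = 0 + j1042 Ω
Step 3 — Series combination: Z_total = R + L = 643 + j1042 Ω = 1224∠58.3° Ω.
Step 4 — Source phasor: V = 5.68∠45.0° V = 4.016 + j4.016 V.
Step 5 — Current: I = V / Z = 0.004514 - j0.001069 A = 0.004639∠-13.3° A.
Step 6 — Complex power: S = V·I* = 0.01384 + j0.02242 VA.
Step 7 — Real power: P = Re(S) = 0.01384 W.
Step 8 — Reactive power: Q = Im(S) = 0.02242 VAR.
Step 9 — Apparent power: |S| = 0.02635 VA.
Step 10 — Power factor: PF = P/|S| = 0.5251 (lagging).

(a) P = 0.01384 W  (b) Q = 0.02242 VAR  (c) S = 0.02635 VA  (d) PF = 0.5251 (lagging)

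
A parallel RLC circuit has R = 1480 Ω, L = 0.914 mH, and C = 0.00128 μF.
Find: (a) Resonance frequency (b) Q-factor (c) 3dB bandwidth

Step 1 — Resonance: ω₀ = 1/√(LC) = 1/√(0.000914·1.28e-09) = 9.245e+05 rad/s.
Step 2 — f₀ = ω₀/(2π) = 1.471e+05 Hz.
Step 3 — Parallel Q: Q = R/(ω₀L) = 1480/(9.245e+05·0.000914) = 1.751.
Step 4 — Bandwidth: Δω = ω₀/Q = 5.279e+05 rad/s; BW = Δω/(2π) = 8.401e+04 Hz.

(a) f₀ = 1.471e+05 Hz  (b) Q = 1.751  (c) BW = 8.401e+04 Hz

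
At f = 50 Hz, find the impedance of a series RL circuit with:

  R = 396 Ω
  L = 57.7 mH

Step 1 — Angular frequency: ω = 2π·f = 2π·50 = 314.2 rad/s.
Step 2 — Component impedances:
  R: Z = R = 396 Ω
  L: Z = jωL = j·314.2·0.0577 = 0 + j18.13 Ω
Step 3 — Series combination: Z_total = R + L = 396 + j18.13 Ω = 396.4∠2.6° Ω.

Z = 396 + j18.13 Ω = 396.4∠2.6° Ω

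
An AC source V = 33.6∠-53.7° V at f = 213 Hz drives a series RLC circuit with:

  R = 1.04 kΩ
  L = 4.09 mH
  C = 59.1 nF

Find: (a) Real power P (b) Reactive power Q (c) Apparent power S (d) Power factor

Step 1 — Angular frequency: ω = 2π·f = 2π·213 = 1338 rad/s.
Step 2 — Component impedances:
  R: Z = R = 1040 Ω
  L: Z = jωL = j·1338·0.00409 = 0 + j5.474 Ω
  C: Z = 1/(jωC) = -j/(ω·C) = 0 - j1.264e+04 Ω
Step 3 — Series combination: Z_total = R + L + C = 1040 - j1.264e+04 Ω = 1.268e+04∠-85.3° Ω.
Step 4 — Source phasor: V = 33.6∠-53.7° V = 19.89 - j27.08 V.
Step 5 — Current: I = V / Z = 0.002257 + j0.001388 A = 0.00265∠31.6° A.
Step 6 — Complex power: S = V·I* = 0.007302 - j0.08873 VA.
Step 7 — Real power: P = Re(S) = 0.007302 W.
Step 8 — Reactive power: Q = Im(S) = -0.08873 VAR.
Step 9 — Apparent power: |S| = 0.08903 VA.
Step 10 — Power factor: PF = P/|S| = 0.08202 (leading).

(a) P = 0.007302 W  (b) Q = -0.08873 VAR  (c) S = 0.08903 VA  (d) PF = 0.08202 (leading)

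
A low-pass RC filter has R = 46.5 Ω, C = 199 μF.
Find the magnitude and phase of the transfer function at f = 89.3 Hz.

Step 1 — Angular frequency: ω = 2π·89.3 = 561.1 rad/s.
Step 2 — Transfer function: H(jω) = 1/(1 + jωRC).
Step 3 — Denominator: 1 + jωRC = 1 + j·561.1·46.5·0.000199 = 1 + j5.192.
Step 4 — H = 0.03577 - j0.1857.
Step 5 — Magnitude: |H| = 0.1891 (-14.5 dB); phase: φ = -79.1°.

|H| = 0.1891 (-14.5 dB), φ = -79.1°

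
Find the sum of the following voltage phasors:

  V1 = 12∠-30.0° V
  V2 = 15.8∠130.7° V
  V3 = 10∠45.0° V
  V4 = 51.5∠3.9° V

Step 1 — Convert each phasor to rectangular form:
  V1 = 12·(cos(-30.0°) + j·sin(-30.0°)) = 10.39 - j6 V
  V2 = 15.8·(cos(130.7°) + j·sin(130.7°)) = -10.3 + j11.98 V
  V3 = 10·(cos(45.0°) + j·sin(45.0°)) = 7.071 + j7.071 V
  V4 = 51.5·(cos(3.9°) + j·sin(3.9°)) = 51.38 + j3.503 V
Step 2 — Sum components: V_total = 58.54 + j16.55 V.
Step 3 — Convert to polar: |V_total| = 60.84 V, ∠V_total = 15.8°.

V_total = 60.84∠15.8° V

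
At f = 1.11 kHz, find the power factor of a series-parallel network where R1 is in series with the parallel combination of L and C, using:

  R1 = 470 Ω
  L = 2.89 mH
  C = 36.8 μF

Step 1 — Angular frequency: ω = 2π·f = 2π·1110 = 6974 rad/s.
Step 2 — Component impedances:
  R1: Z = R = 470 Ω
  L: Z = jωL = j·6974·0.00289 = 0 + j20.16 Ω
  C: Z = 1/(jωC) = -j/(ω·C) = 0 - j3.896 Ω
Step 3 — Parallel branch: L || C = 1/(1/L + 1/C) = 0 - j4.83 Ω.
Step 4 — Series with R1: Z_total = R1 + (L || C) = 470 - j4.83 Ω = 470∠-0.6° Ω.
Step 5 — Power factor: PF = cos(φ) = Re(Z)/|Z| = 470/470.025 = 0.9999.
Step 6 — Type: Im(Z) = -4.83 ⇒ leading (phase φ = -0.6°).

PF = 0.9999 (leading, φ = -0.6°)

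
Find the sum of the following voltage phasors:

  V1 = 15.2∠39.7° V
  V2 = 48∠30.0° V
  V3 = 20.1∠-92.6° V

Step 1 — Convert each phasor to rectangular form:
  V1 = 15.2·(cos(39.7°) + j·sin(39.7°)) = 11.69 + j9.709 V
  V2 = 48·(cos(30.0°) + j·sin(30.0°)) = 41.57 + j24 V
  V3 = 20.1·(cos(-92.6°) + j·sin(-92.6°)) = -0.9118 - j20.08 V
Step 2 — Sum components: V_total = 52.35 + j13.63 V.
Step 3 — Convert to polar: |V_total| = 54.1 V, ∠V_total = 14.6°.

V_total = 54.1∠14.6° V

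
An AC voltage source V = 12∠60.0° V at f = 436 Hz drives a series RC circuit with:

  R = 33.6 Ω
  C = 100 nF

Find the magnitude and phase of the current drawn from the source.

Step 1 — Angular frequency: ω = 2π·f = 2π·436 = 2739 rad/s.
Step 2 — Component impedances:
  R: Z = R = 33.6 Ω
  C: Z = 1/(jωC) = -j/(ω·C) = 0 - j3650 Ω
Step 3 — Series combination: Z_total = R + C = 33.6 - j3650 Ω = 3650∠-89.5° Ω.
Step 4 — Source phasor: V = 12∠60.0° V = 6 + j10.39 V.
Step 5 — Ohm's law: I = V / Z_total = (6 + j10.39) / (33.6 - j3650) = -0.002832 + j0.00167 A.
Step 6 — Convert to polar: |I| = 0.003287 A, ∠I = 149.5°.

I = 0.003287∠149.5° A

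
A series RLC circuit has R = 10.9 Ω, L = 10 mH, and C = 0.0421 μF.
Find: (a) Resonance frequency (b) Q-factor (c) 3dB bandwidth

Step 1 — Resonance: ω₀ = 1/√(LC) = 1/√(0.01·4.21e-08) = 4.874e+04 rad/s.
Step 2 — f₀ = ω₀/(2π) = 7757 Hz.
Step 3 — Series Q: Q = ω₀L/R = 4.874e+04·0.01/10.9 = 44.71.
Step 4 — Bandwidth: Δω = ω₀/Q = 1090 rad/s; BW = Δω/(2π) = 173.5 Hz.

(a) f₀ = 7757 Hz  (b) Q = 44.71  (c) BW = 173.5 Hz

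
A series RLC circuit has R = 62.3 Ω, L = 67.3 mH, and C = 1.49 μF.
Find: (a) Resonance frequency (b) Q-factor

Step 1 — Resonance condition Im(Z)=0 gives ω₀ = 1/√(LC).
Step 2 — ω₀ = 1/√(0.0673·1.49e-06) = 3158 rad/s.
Step 3 — f₀ = ω₀/(2π) = 502.6 Hz.
Step 4 — Series Q: Q = ω₀L/R = 3158·0.0673/62.3 = 3.411.

(a) f₀ = 502.6 Hz  (b) Q = 3.411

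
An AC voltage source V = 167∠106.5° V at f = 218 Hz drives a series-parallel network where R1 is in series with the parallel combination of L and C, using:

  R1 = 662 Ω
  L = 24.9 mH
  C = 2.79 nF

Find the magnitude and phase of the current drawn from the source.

Step 1 — Angular frequency: ω = 2π·f = 2π·218 = 1370 rad/s.
Step 2 — Component impedances:
  R1: Z = R = 662 Ω
  L: Z = jωL = j·1370·0.0249 = 0 + j34.11 Ω
  C: Z = 1/(jωC) = -j/(ω·C) = 0 - j2.617e+05 Ω
Step 3 — Parallel branch: L || C = 1/(1/L + 1/C) = 0 + j34.11 Ω.
Step 4 — Series with R1: Z_total = R1 + (L || C) = 662 + j34.11 Ω = 662.9∠2.9° Ω.
Step 5 — Source phasor: V = 167∠106.5° V = -47.43 + j160.1 V.
Step 6 — Ohm's law: I = V / Z_total = (-47.43 + j160.1) / (662 + j34.11) = -0.05903 + j0.2449 A.
Step 7 — Convert to polar: |I| = 0.2519 A, ∠I = 103.6°.

I = 0.2519∠103.6° A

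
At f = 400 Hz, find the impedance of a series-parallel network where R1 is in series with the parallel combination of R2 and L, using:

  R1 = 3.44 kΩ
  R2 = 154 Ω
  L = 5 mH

Step 1 — Angular frequency: ω = 2π·f = 2π·400 = 2513 rad/s.
Step 2 — Component impedances:
  R1: Z = R = 3440 Ω
  R2: Z = R = 154 Ω
  L: Z = jωL = j·2513·0.005 = 0 + j12.57 Ω
Step 3 — Parallel branch: R2 || L = 1/(1/R2 + 1/L) = 1.019 + j12.48 Ω.
Step 4 — Series with R1: Z_total = R1 + (R2 || L) = 3441 + j12.48 Ω = 3441∠0.2° Ω.

Z = 3441 + j12.48 Ω = 3441∠0.2° Ω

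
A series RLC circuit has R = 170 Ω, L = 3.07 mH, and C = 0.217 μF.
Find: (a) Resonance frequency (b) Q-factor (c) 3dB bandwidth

Step 1 — Resonance: ω₀ = 1/√(LC) = 1/√(0.00307·2.17e-07) = 3.874e+04 rad/s.
Step 2 — f₀ = ω₀/(2π) = 6166 Hz.
Step 3 — Series Q: Q = ω₀L/R = 3.874e+04·0.00307/170 = 0.6997.
Step 4 — Bandwidth: Δω = ω₀/Q = 5.537e+04 rad/s; BW = Δω/(2π) = 8813 Hz.

(a) f₀ = 6166 Hz  (b) Q = 0.6997  (c) BW = 8813 Hz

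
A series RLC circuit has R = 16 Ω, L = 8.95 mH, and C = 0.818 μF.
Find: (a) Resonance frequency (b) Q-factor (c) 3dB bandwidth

Step 1 — Resonance: ω₀ = 1/√(LC) = 1/√(0.00895·8.18e-07) = 1.169e+04 rad/s.
Step 2 — f₀ = ω₀/(2π) = 1860 Hz.
Step 3 — Series Q: Q = ω₀L/R = 1.169e+04·0.00895/16 = 6.538.
Step 4 — Bandwidth: Δω = ω₀/Q = 1788 rad/s; BW = Δω/(2π) = 284.5 Hz.

(a) f₀ = 1860 Hz  (b) Q = 6.538  (c) BW = 284.5 Hz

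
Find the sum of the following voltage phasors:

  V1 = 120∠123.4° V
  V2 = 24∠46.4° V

Step 1 — Convert each phasor to rectangular form:
  V1 = 120·(cos(123.4°) + j·sin(123.4°)) = -66.06 + j100.2 V
  V2 = 24·(cos(46.4°) + j·sin(46.4°)) = 16.55 + j17.38 V
Step 2 — Sum components: V_total = -49.51 + j117.6 V.
Step 3 — Convert to polar: |V_total| = 127.6 V, ∠V_total = 112.8°.

V_total = 127.6∠112.8° V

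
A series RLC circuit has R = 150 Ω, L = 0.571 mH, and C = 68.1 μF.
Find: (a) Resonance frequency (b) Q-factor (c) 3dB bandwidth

Step 1 — Resonance condition Im(Z)=0 gives ω₀ = 1/√(LC).
Step 2 — ω₀ = 1/√(0.000571·6.81e-05) = 5071 rad/s.
Step 3 — f₀ = ω₀/(2π) = 807.1 Hz.
Step 4 — Series Q: Q = ω₀L/R = 5071·0.000571/150 = 0.0193.
Step 5 — 3dB bandwidth: Δω = ω₀/Q = 2.627e+05 rad/s; BW = Δω/(2π) = 4.181e+04 Hz.

(a) f₀ = 807.1 Hz  (b) Q = 0.0193  (c) BW = 4.181e+04 Hz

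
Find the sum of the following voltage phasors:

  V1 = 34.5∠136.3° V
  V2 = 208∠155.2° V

Step 1 — Convert each phasor to rectangular form:
  V1 = 34.5·(cos(136.3°) + j·sin(136.3°)) = -24.94 + j23.84 V
  V2 = 208·(cos(155.2°) + j·sin(155.2°)) = -188.8 + j87.25 V
Step 2 — Sum components: V_total = -213.8 + j111.1 V.
Step 3 — Convert to polar: |V_total| = 240.9 V, ∠V_total = 152.5°.

V_total = 240.9∠152.5° V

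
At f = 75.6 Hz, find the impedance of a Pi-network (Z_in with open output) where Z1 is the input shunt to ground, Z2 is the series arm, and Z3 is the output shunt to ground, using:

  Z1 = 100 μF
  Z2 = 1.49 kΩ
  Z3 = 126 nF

Step 1 — Angular frequency: ω = 2π·f = 2π·75.6 = 475 rad/s.
Step 2 — Component impedances:
  Z1: Z = 1/(jωC) = -j/(ω·C) = 0 - j21.05 Ω
  Z2: Z = R = 1490 Ω
  Z3: Z = 1/(jωC) = -j/(ω·C) = 0 - j1.671e+04 Ω
Step 3 — With open output, the series arm Z2 and the output shunt Z3 appear in series to ground: Z2 + Z3 = 1490 - j1.671e+04 Ω.
Step 4 — Parallel with input shunt Z1: Z_in = Z1 || (Z2 + Z3) = 0.002341 - j21.03 Ω = 21.03∠-90.0° Ω.

Z = 0.002341 - j21.03 Ω = 21.03∠-90.0° Ω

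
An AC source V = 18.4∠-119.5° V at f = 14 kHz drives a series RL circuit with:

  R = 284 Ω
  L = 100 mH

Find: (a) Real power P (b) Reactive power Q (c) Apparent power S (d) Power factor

Step 1 — Angular frequency: ω = 2π·f = 2π·1.4e+04 = 8.796e+04 rad/s.
Step 2 — Component impedances:
  R: Z = R = 284 Ω
  L: Z = jωL = j·8.796e+04·0.1 = 0 + j8796 Ω
Step 3 — Series combination: Z_total = R + L = 284 + j8796 Ω = 8801∠88.2° Ω.
Step 4 — Source phasor: V = 18.4∠-119.5° V = -9.061 - j16.01 V.
Step 5 — Current: I = V / Z = -0.001852 + j0.0009702 A = 0.002091∠152.3° A.
Step 6 — Complex power: S = V·I* = 0.001241 + j0.03845 VA.
Step 7 — Real power: P = Re(S) = 0.001241 W.
Step 8 — Reactive power: Q = Im(S) = 0.03845 VAR.
Step 9 — Apparent power: |S| = 0.03847 VA.
Step 10 — Power factor: PF = P/|S| = 0.03227 (lagging).

(a) P = 0.001241 W  (b) Q = 0.03845 VAR  (c) S = 0.03847 VA  (d) PF = 0.03227 (lagging)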